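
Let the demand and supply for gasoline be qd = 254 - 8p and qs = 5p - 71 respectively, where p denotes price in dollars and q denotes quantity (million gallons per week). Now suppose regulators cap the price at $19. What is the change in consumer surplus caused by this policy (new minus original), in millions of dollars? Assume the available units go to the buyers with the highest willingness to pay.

87.75

Without the control the market clears where 254 - 8p = 5p - 71, i.e. p* = 25 and q* = 54.
Since 19 < 25, the ceiling is binding.
At p = 19: qd = 254 - 8·19 = 102 and qs = 5·19 - 71 = 24.
Consumer surplus without the control is ½ · (31.75 - 25) · 54 = 182.25.
With the ceiling, 24 units are sold at 19 (assume they go to the highest-value buyers). The demand price at q = 24 is 28.75, so CS = ½ · [(31.75 - 19) + (28.75 - 19)] · 24 = 270.
Change in consumer surplus = 270 - 182.25 = 87.75.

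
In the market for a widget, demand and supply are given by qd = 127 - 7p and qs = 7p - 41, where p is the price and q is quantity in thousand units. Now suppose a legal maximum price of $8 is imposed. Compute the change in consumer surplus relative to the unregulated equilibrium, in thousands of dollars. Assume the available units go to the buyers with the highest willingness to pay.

Equilibrium: 127 - 7p = 7p - 41, so 168 = 14p and p* = 12, q* = 43.
Since 8 < 12, the ceiling is binding.
At p = 8: qd = 127 - 7·8 = 71 and qs = 7·8 - 41 = 15.
Consumer surplus without the control is ½ · (127/7 - 12) · 43 = 1849/14.
With the ceiling, 15 units are sold at 8 (assume they go to the highest-value buyers). The demand price at q = 15 is 16, so CS = ½ · [(127/7 - 8) + (16 - 8)] · 15 = 1905/14.
Change in consumer surplus = 1905/14 - 1849/14 = 4.

4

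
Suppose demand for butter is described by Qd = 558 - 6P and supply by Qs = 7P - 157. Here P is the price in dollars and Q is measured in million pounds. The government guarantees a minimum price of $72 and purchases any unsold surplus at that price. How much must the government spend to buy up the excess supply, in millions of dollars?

Without the control the market clears where 558 - 6P = 7P - 157, i.e. P* = 55 and Q* = 228.
The floor of 72 is above the equilibrium price 55, so it binds.
At P = 72: Qd = 558 - 6·72 = 126 and Qs = 7·72 - 157 = 347.
Surplus = Qs - Qd = 221.
Government expenditure = surplus × support price = 221 × 72 = 15912.

15912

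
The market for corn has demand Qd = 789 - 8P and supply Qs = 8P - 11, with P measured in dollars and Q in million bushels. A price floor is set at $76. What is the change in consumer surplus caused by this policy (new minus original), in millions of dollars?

-7410

Equilibrium: 789 - 8P = 8P - 11, so 800 = 16P and P* = 50, Q* = 389.
Because the floor (76) lies above the market-clearing price, it is binding.
At P = 76: Qd = 789 - 8·76 = 181 and Qs = 8·76 - 11 = 597.
Consumer surplus without the control is ½ · (98.625 - 50) · 389 = 9457.5625.
With the floor, consumers buy 181 units at 76, so CS = ½ · (98.625 - 76) · 181 = 2047.5625.
Change in consumer surplus = 2047.5625 - 9457.5625 = -7410.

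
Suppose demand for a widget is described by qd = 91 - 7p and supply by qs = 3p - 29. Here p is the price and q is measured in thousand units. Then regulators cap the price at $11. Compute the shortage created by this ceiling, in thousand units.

Equilibrium: 91 - 7p = 3p - 29, so 120 = 10p and p* = 12, q* = 7.
Since 11 < 12, the ceiling is binding.
At p = 11: qd = 91 - 7·11 = 14 and qs = 3·11 - 29 = 4.
Shortage = qd - qs = 14 - 4 = 10.

10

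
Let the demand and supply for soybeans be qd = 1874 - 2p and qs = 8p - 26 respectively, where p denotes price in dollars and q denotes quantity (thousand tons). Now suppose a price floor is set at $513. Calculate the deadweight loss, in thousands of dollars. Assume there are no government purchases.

130411.25

Equilibrium: 1874 - 2p = 8p - 26, so 1900 = 10p and p* = 190, q* = 1494.
Since 513 > 190, the floor is binding.
At p = 513: qd = 1874 - 2·513 = 848 and qs = 8·513 - 26 = 4078.
Quantity traded falls to 848. At q = 848 the demand price is (1874 - 848)/2 = 513 and the supply price is (26 + 848)/8 = 109.25.
Deadweight loss = ½ · (513 - 109.25) · (1494 - 848) = ½ · 403.75 · 646 = 130411.25.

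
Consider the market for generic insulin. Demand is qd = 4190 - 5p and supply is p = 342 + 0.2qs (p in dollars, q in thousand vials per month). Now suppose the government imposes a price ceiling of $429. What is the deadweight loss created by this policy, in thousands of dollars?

Rearranging supply gives qs = 5p - 1710. Without the control the market clears where 4190 - 5p = 5p - 1710, i.e. p* = 590 and q* = 1240.
Since 429 < 590, the ceiling is binding.
At p = 429: qd = 4190 - 5·429 = 2045 and qs = 5·429 - 1710 = 435.
Quantity traded falls to 435. At q = 435 the demand price is (4190 - 435)/5 = 751 and the supply price is (1710 + 435)/5 = 429.
Deadweight loss = ½ · (751 - 429) · (1240 - 435) = ½ · 322 · 805 = 129605.

129605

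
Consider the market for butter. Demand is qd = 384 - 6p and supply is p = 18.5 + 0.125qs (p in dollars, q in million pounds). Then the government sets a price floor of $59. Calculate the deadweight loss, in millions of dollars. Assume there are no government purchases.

Rearranging supply gives qs = 8p - 148. Equilibrium: 384 - 6p = 8p - 148, so 532 = 14p and p* = 38, q* = 156.
Because the floor (59) lies above the market-clearing price, it is binding.
At p = 59: qd = 384 - 6·59 = 30 and qs = 8·59 - 148 = 324.
Quantity traded falls to 30. At q = 30 the demand price is (384 - 30)/6 = 59 and the supply price is (148 + 30)/8 = 22.25.
Deadweight loss = ½ · (59 - 22.25) · (156 - 30) = ½ · 36.75 · 126 = 2315.25.

2315.25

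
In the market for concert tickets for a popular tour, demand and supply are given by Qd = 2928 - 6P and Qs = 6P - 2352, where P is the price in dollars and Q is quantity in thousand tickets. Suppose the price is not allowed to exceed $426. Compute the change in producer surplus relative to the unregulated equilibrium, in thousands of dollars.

Equilibrium: 2928 - 6P = 6P - 2352, so 5280 = 12P and P* = 440, Q* = 288.
The ceiling of 426 is below the equilibrium price 440, so it binds.
At P = 426: Qd = 2928 - 6·426 = 372 and Qs = 6·426 - 2352 = 204.
Producer surplus without the control is ½ · (440 - 392) · 288 = 6912.
With the ceiling, producers sell 204 units at 426, so PS = ½ · (426 - 392) · 204 = 3468.
Change in producer surplus = 3468 - 6912 = -3444.

-3444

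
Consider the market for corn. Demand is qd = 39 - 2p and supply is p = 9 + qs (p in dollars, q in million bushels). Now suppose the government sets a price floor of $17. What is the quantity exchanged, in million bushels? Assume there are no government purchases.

Rearranging supply gives qs = p - 9. Equilibrium: 39 - 2p = p - 9, so 48 = 3p and p* = 16, q* = 7.
The floor of 17 is above the equilibrium price 16, so it binds.
At p = 17: qd = 39 - 2·17 = 5 and qs = 17 - 9 = 8.
The quantity actually transacted is the short side, demand: 5.

5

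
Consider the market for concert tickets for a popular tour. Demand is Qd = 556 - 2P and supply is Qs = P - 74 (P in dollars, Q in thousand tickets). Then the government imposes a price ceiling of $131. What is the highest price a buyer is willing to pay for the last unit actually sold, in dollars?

249.5

Setting quantity demanded equal to quantity supplied, 556 - 2P = P - 74, gives P* = 210 and Q* = 136.
Since 131 < 210, the ceiling is binding.
At P = 131: Qd = 556 - 2·131 = 294 and Qs = 131 - 74 = 57.
Only 57 units reach the market. On the demand curve, the marginal buyer's willingness to pay at Q = 57 is (556 - 57)/2 = 249.5.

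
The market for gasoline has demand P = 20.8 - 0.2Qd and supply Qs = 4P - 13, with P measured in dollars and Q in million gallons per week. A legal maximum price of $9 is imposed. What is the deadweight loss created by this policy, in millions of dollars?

Rearranging demand gives Qd = 104 - 5P. Without the control the market clears where 104 - 5P = 4P - 13, i.e. P* = 13 and Q* = 39.
The ceiling of 9 is below the equilibrium price 13, so it binds.
At P = 9: Qd = 104 - 5·9 = 59 and Qs = 4·9 - 13 = 23.
Quantity traded falls to 23. At Q = 23 the demand price is (104 - 23)/5 = 16.2 and the supply price is (13 + 23)/4 = 9.
Deadweight loss = ½ · (16.2 - 9) · (39 - 23) = ½ · 7.2 · 16 = 57.6.

57.6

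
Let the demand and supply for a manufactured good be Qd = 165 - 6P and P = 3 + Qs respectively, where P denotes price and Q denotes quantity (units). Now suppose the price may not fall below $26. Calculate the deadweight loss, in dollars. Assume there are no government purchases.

Rearranging supply gives Qs = P - 3. In a free market, 165 - 6P = P - 3 gives the equilibrium P* = 24, Q* = 21.
Since 26 > 24, the floor is binding.
At P = 26: Qd = 165 - 6·26 = 9 and Qs = 26 - 3 = 23.
Quantity traded falls to 9. At Q = 9 the demand price is (165 - 9)/6 = 26 and the supply price is 3 + 9 = 12.
Deadweight loss = ½ · (26 - 12) · (21 - 9) = ½ · 14 · 12 = 84.

84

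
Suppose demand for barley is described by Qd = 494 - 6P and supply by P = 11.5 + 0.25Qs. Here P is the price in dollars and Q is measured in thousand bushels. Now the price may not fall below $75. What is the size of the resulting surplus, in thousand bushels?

Rearranging supply gives Qs = 4P - 46. Without the control the market clears where 494 - 6P = 4P - 46, i.e. P* = 54 and Q* = 170.
Since 75 > 54, the floor is binding.
At P = 75: Qd = 494 - 6·75 = 44 and Qs = 4·75 - 46 = 254.
Surplus = Qs - Qd = 254 - 44 = 210.

210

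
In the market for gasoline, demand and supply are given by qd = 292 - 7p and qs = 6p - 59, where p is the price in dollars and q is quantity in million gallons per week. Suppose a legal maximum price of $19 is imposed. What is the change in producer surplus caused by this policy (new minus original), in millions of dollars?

-632

Setting quantity demanded equal to quantity supplied, 292 - 7p = 6p - 59, gives p* = 27 and q* = 103.
Because the ceiling (19) lies below the market-clearing price, it is binding.
At p = 19: qd = 292 - 7·19 = 159 and qs = 6·19 - 59 = 55.
Producer surplus without the control is ½ · (27 - 59/6) · 103 = 10609/12.
With the ceiling, producers sell 55 units at 19, so PS = ½ · (19 - 59/6) · 55 = 3025/12.
Change in producer surplus = 3025/12 - 10609/12 = -632.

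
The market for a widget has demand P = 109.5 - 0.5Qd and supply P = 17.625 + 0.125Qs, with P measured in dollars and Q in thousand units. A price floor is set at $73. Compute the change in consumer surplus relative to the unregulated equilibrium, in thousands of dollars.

Rearranging demand gives Qd = 219 - 2P; rearranging supply gives Qs = 8P - 141. Without the control the market clears where 219 - 2P = 8P - 141, i.e. P* = 36 and Q* = 147.
The floor of 73 is above the equilibrium price 36, so it binds.
At P = 73: Qd = 219 - 2·73 = 73 and Qs = 8·73 - 141 = 443.
Consumer surplus without the control is ½ · (109.5 - 36) · 147 = 5402.25.
With the floor, consumers buy 73 units at 73, so CS = ½ · (109.5 - 73) · 73 = 1332.25.
Change in consumer surplus = 1332.25 - 5402.25 = -4070.

-4070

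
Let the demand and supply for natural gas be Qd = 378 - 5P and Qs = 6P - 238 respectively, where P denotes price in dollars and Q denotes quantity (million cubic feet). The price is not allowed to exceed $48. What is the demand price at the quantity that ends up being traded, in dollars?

65.6

Equilibrium: 378 - 5P = 6P - 238, so 616 = 11P and P* = 56, Q* = 98.
Since 48 < 56, the ceiling is binding.
At P = 48: Qd = 378 - 5·48 = 138 and Qs = 6·48 - 238 = 50.
Only 50 units reach the market. On the demand curve, the marginal buyer's willingness to pay at Q = 50 is (378 - 50)/5 = 65.6.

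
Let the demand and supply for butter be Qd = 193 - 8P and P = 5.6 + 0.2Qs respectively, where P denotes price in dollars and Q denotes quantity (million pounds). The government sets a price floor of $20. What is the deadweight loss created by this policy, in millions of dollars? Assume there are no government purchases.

Rearranging supply gives Qs = 5P - 28. In a free market, 193 - 8P = 5P - 28 gives the equilibrium P* = 17, Q* = 57.
The floor of 20 is above the equilibrium price 17, so it binds.
At P = 20: Qd = 193 - 8·20 = 33 and Qs = 5·20 - 28 = 72.
Quantity traded falls to 33. At Q = 33 the demand price is (193 - 33)/8 = 20 and the supply price is (28 + 33)/5 = 12.2.
Deadweight loss = ½ · (20 - 12.2) · (57 - 33) = ½ · 7.8 · 24 = 93.6.

93.6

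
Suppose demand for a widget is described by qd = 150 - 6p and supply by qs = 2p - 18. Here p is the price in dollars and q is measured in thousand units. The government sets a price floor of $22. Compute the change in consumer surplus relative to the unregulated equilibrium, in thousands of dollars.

-21

Without the control the market clears where 150 - 6p = 2p - 18, i.e. p* = 21 and q* = 24.
Since 22 > 21, the floor is binding.
At p = 22: qd = 150 - 6·22 = 18 and qs = 2·22 - 18 = 26.
Consumer surplus without the control is ½ · (25 - 21) · 24 = 48.
With the floor, consumers buy 18 units at 22, so CS = ½ · (25 - 22) · 18 = 27.
Change in consumer surplus = 27 - 48 = -21.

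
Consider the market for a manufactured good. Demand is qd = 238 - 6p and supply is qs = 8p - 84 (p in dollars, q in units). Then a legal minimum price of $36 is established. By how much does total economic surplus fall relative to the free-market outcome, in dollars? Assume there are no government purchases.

Setting quantity demanded equal to quantity supplied, 238 - 6p = 8p - 84, gives p* = 23 and q* = 100.
Since 36 > 23, the floor is binding.
At p = 36: qd = 238 - 6·36 = 22 and qs = 8·36 - 84 = 204.
Quantity traded falls to 22. At q = 22 the demand price is (238 - 22)/6 = 36 and the supply price is (84 + 22)/8 = 13.25.
Deadweight loss = ½ · (36 - 13.25) · (100 - 22) = ½ · 22.75 · 78 = 887.25.

887.25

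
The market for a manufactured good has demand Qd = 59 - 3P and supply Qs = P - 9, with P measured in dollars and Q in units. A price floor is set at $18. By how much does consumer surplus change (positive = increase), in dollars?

Without the control the market clears where 59 - 3P = P - 9, i.e. P* = 17 and Q* = 8.
The floor of 18 is above the equilibrium price 17, so it binds.
At P = 18: Qd = 59 - 3·18 = 5 and Qs = 18 - 9 = 9.
Consumer surplus without the control is ½ · (59/3 - 17) · 8 = 32/3.
With the floor, consumers buy 5 units at 18, so CS = ½ · (59/3 - 18) · 5 = 25/6.
Change in consumer surplus = 25/6 - 32/3 = -6.5.

-6.5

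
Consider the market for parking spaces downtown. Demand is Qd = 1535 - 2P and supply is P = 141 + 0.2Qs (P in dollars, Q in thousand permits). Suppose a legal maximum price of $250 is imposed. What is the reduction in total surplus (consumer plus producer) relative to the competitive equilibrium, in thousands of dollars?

Rearranging supply gives Qs = 5P - 705. Setting quantity demanded equal to quantity supplied, 1535 - 2P = 5P - 705, gives P* = 320 and Q* = 895.
The ceiling of 250 is below the equilibrium price 320, so it binds.
At P = 250: Qd = 1535 - 2·250 = 1035 and Qs = 5·250 - 705 = 545.
Quantity traded falls to 545. At Q = 545 the demand price is (1535 - 545)/2 = 495 and the supply price is (705 + 545)/5 = 250.
Deadweight loss = ½ · (495 - 250) · (895 - 545) = ½ · 245 · 350 = 42875.

42875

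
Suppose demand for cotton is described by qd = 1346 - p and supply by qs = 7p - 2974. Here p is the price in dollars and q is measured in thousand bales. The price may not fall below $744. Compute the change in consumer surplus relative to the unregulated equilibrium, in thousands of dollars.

-143616

In a free market, 1346 - p = 7p - 2974 gives the equilibrium p* = 540, q* = 806.
Because the floor (744) lies above the market-clearing price, it is binding.
At p = 744: qd = 1346 - 744 = 602 and qs = 7·744 - 2974 = 2234.
Consumer surplus without the control is ½ · (1346 - 540) · 806 = 324818.
With the floor, consumers buy 602 units at 744, so CS = ½ · (1346 - 744) · 602 = 181202.
Change in consumer surplus = 181202 - 324818 = -143616.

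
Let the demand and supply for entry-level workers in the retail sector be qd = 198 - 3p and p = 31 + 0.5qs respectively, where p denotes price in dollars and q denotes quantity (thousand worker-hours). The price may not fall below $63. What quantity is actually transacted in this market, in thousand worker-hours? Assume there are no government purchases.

Rearranging supply gives qs = 2p - 62. In a free market, 198 - 3p = 2p - 62 gives the equilibrium p* = 52, q* = 42.
Since 63 > 52, the floor is binding.
At p = 63: qd = 198 - 3·63 = 9 and qs = 2·63 - 62 = 64.
The quantity actually transacted is the short side, demand: 9.

9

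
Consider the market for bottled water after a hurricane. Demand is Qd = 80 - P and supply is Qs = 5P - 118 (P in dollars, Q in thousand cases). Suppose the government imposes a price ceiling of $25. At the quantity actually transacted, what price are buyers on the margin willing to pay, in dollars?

73

Equilibrium: 80 - P = 5P - 118, so 198 = 6P and P* = 33, Q* = 47.
Since 25 < 33, the ceiling is binding.
At P = 25: Qd = 80 - 25 = 55 and Qs = 5·25 - 118 = 7.
Only 7 units reach the market. On the demand curve, the marginal buyer's willingness to pay at Q = 7 is (80 - 7) = 73.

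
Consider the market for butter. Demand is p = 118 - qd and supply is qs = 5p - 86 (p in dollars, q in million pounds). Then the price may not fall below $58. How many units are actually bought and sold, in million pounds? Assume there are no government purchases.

Rearranging demand gives qd = 118 - p. In a free market, 118 - p = 5p - 86 gives the equilibrium p* = 34, q* = 84.
Since 58 > 34, the floor is binding.
At p = 58: qd = 118 - 58 = 60 and qs = 5·58 - 86 = 204.
The quantity actually transacted is the short side, demand: 60.

60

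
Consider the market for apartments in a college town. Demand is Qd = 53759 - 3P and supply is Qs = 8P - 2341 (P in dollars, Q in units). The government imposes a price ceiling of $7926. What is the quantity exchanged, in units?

Setting quantity demanded equal to quantity supplied, 53759 - 3P = 8P - 2341, gives P* = 5100 and Q* = 38459.
The ceiling of 7926 is above the equilibrium price 5100, so it is not binding; the market clears at P* = 5100, Q* = 38459.

38459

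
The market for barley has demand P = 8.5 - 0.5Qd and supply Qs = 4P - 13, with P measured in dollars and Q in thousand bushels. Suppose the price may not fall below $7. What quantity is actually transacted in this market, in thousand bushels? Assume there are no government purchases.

3

Rearranging demand gives Qd = 17 - 2P. Equilibrium: 17 - 2P = 4P - 13, so 30 = 6P and P* = 5, Q* = 7.
Since 7 > 5, the floor is binding.
At P = 7: Qd = 17 - 2·7 = 3 and Qs = 4·7 - 13 = 15.
The quantity actually transacted is the short side, demand: 3.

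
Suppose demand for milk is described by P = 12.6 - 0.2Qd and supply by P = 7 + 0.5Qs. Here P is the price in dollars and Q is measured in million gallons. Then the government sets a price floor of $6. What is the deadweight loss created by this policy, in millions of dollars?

Rearranging demand gives Qd = 63 - 5P; rearranging supply gives Qs = 2P - 14. Equilibrium: 63 - 5P = 2P - 14, so 77 = 7P and P* = 11, Q* = 8.
Since 6 is below P* = 11, the floor does not bind and the free-market outcome prevails.
Since the control does not bind, no trades are prevented and deadweight loss is zero.

0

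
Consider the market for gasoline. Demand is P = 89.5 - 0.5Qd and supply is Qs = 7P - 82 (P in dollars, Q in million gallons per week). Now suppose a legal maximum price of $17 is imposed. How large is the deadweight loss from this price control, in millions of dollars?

Rearranging demand gives Qd = 179 - 2P. Without the control the market clears where 179 - 2P = 7P - 82, i.e. P* = 29 and Q* = 121.
The ceiling of 17 is below the equilibrium price 29, so it binds.
At P = 17: Qd = 179 - 2·17 = 145 and Qs = 7·17 - 82 = 37.
Quantity traded falls to 37. At Q = 37 the demand price is (179 - 37)/2 = 71 and the supply price is (82 + 37)/7 = 17.
Deadweight loss = ½ · (71 - 17) · (121 - 37) = ½ · 54 · 84 = 2268.

2268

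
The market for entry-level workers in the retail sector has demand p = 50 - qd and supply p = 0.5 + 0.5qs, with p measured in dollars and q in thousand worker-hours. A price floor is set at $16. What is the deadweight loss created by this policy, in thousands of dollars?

Rearranging demand gives qd = 50 - p; rearranging supply gives qs = 2p - 1. In a free market, 50 - p = 2p - 1 gives the equilibrium p* = 17, q* = 33.
Since 16 is below p* = 17, the floor does not bind and the free-market outcome prevails.
Since the control does not bind, no trades are prevented and deadweight loss is zero.

0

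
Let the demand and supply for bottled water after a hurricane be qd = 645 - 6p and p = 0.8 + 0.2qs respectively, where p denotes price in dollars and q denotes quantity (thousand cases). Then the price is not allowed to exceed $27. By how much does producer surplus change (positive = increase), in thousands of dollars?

Rearranging supply gives qs = 5p - 4. Without the control the market clears where 645 - 6p = 5p - 4, i.e. p* = 59 and q* = 291.
The ceiling of 27 is below the equilibrium price 59, so it binds.
At p = 27: qd = 645 - 6·27 = 483 and qs = 5·27 - 4 = 131.
Producer surplus without the control is ½ · (59 - 0.8) · 291 = 8468.1.
With the ceiling, producers sell 131 units at 27, so PS = ½ · (27 - 0.8) · 131 = 1716.1.
Change in producer surplus = 1716.1 - 8468.1 = -6752.

-6752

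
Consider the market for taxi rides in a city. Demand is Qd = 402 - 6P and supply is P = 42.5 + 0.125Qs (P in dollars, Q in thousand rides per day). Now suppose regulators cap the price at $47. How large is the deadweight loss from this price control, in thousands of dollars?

336

Rearranging supply gives Qs = 8P - 340. Setting quantity demanded equal to quantity supplied, 402 - 6P = 8P - 340, gives P* = 53 and Q* = 84.
Since 47 < 53, the ceiling is binding.
At P = 47: Qd = 402 - 6·47 = 120 and Qs = 8·47 - 340 = 36.
Quantity traded falls to 36. At Q = 36 the demand price is (402 - 36)/6 = 61 and the supply price is (340 + 36)/8 = 47.
Deadweight loss = ½ · (61 - 47) · (84 - 36) = ½ · 14 · 48 = 336.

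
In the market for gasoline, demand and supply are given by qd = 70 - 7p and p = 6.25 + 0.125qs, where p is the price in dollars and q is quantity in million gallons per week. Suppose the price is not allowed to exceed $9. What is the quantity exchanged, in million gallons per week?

14

Rearranging supply gives qs = 8p - 50. In a free market, 70 - 7p = 8p - 50 gives the equilibrium p* = 8, q* = 14.
The ceiling of 9 is above the equilibrium price 8, so it is not binding; the market clears at p* = 8, q* = 14.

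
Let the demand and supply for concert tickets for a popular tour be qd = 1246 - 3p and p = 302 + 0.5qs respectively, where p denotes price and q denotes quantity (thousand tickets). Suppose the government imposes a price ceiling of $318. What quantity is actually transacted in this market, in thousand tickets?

Rearranging supply gives qs = 2p - 604. Equilibrium: 1246 - 3p = 2p - 604, so 1850 = 5p and p* = 370, q* = 136.
Because the ceiling (318) lies below the market-clearing price, it is binding.
At p = 318: qd = 1246 - 3·318 = 292 and qs = 2·318 - 604 = 32.
The quantity actually transacted is the short side, supply: 32.

32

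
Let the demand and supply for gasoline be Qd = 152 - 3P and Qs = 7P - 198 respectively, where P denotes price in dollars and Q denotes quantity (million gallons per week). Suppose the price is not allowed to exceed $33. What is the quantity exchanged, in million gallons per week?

33

Setting quantity demanded equal to quantity supplied, 152 - 3P = 7P - 198, gives P* = 35 and Q* = 47.
The ceiling of 33 is below the equilibrium price 35, so it binds.
At P = 33: Qd = 152 - 3·33 = 53 and Qs = 7·33 - 198 = 33.
The quantity actually transacted is the short side, supply: 33.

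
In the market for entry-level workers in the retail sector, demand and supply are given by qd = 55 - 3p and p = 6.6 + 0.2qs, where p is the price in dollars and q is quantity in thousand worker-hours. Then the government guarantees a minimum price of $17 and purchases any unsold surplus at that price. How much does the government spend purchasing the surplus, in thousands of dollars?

Rearranging supply gives qs = 5p - 33. Setting quantity demanded equal to quantity supplied, 55 - 3p = 5p - 33, gives p* = 11 and q* = 22.
Because the floor (17) lies above the market-clearing price, it is binding.
At p = 17: qd = 55 - 3·17 = 4 and qs = 5·17 - 33 = 52.
Surplus = qs - qd = 48.
Government expenditure = surplus × support price = 48 × 17 = 816.

816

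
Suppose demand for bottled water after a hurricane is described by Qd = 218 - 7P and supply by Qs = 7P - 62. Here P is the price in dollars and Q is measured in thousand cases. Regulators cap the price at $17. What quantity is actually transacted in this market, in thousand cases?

In a free market, 218 - 7P = 7P - 62 gives the equilibrium P* = 20, Q* = 78.
The ceiling of 17 is below the equilibrium price 20, so it binds.
At P = 17: Qd = 218 - 7·17 = 99 and Qs = 7·17 - 62 = 57.
The quantity actually transacted is the short side, supply: 57.

57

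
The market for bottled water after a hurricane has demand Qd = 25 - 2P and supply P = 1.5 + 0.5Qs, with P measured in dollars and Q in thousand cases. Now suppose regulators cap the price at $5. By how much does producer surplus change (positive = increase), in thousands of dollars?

Rearranging supply gives Qs = 2P - 3. Setting quantity demanded equal to quantity supplied, 25 - 2P = 2P - 3, gives P* = 7 and Q* = 11.
Because the ceiling (5) lies below the market-clearing price, it is binding.
At P = 5: Qd = 25 - 2·5 = 15 and Qs = 2·5 - 3 = 7.
Producer surplus without the control is ½ · (7 - 1.5) · 11 = 30.25.
With the ceiling, producers sell 7 units at 5, so PS = ½ · (5 - 1.5) · 7 = 12.25.
Change in producer surplus = 12.25 - 30.25 = -18.

-18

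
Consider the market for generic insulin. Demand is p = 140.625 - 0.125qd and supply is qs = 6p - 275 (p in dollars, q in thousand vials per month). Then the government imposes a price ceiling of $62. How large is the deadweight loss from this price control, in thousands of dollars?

7581

Rearranging demand gives qd = 1125 - 8p. Without the control the market clears where 1125 - 8p = 6p - 275, i.e. p* = 100 and q* = 325.
The ceiling of 62 is below the equilibrium price 100, so it binds.
At p = 62: qd = 1125 - 8·62 = 629 and qs = 6·62 - 275 = 97.
Quantity traded falls to 97. At q = 97 the demand price is (1125 - 97)/8 = 128.5 and the supply price is (275 + 97)/6 = 62.
Deadweight loss = ½ · (128.5 - 62) · (325 - 97) = ½ · 66.5 · 228 = 7581.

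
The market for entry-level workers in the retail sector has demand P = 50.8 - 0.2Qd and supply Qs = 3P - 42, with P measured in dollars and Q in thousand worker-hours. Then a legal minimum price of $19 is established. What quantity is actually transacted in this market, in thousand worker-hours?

69

Rearranging demand gives Qd = 254 - 5P. In a free market, 254 - 5P = 3P - 42 gives the equilibrium P* = 37, Q* = 69.
Since 19 is below P* = 37, the floor does not bind and the free-market outcome prevails.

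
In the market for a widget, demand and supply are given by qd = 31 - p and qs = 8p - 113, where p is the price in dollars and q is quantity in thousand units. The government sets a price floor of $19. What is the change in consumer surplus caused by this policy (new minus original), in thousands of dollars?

Equilibrium: 31 - p = 8p - 113, so 144 = 9p and p* = 16, q* = 15.
The floor of 19 is above the equilibrium price 16, so it binds.
At p = 19: qd = 31 - 19 = 12 and qs = 8·19 - 113 = 39.
Consumer surplus without the control is ½ · (31 - 16) · 15 = 112.5.
With the floor, consumers buy 12 units at 19, so CS = ½ · (31 - 19) · 12 = 72.
Change in consumer surplus = 72 - 112.5 = -40.5.

-40.5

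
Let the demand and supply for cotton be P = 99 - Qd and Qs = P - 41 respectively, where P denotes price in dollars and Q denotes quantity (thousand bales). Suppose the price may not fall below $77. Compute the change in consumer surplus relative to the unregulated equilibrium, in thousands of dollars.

-178.5

Rearranging demand gives Qd = 99 - P. In a free market, 99 - P = P - 41 gives the equilibrium P* = 70, Q* = 29.
The floor of 77 is above the equilibrium price 70, so it binds.
At P = 77: Qd = 99 - 77 = 22 and Qs = 77 - 41 = 36.
Consumer surplus without the control is ½ · (99 - 70) · 29 = 420.5.
With the floor, consumers buy 22 units at 77, so CS = ½ · (99 - 77) · 22 = 242.
Change in consumer surplus = 242 - 420.5 = -178.5.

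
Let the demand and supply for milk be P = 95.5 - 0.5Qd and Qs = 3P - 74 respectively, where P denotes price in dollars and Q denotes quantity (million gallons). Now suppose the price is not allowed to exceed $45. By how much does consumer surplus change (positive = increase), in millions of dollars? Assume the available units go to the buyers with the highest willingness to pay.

344

Rearranging demand gives Qd = 191 - 2P. Without the control the market clears where 191 - 2P = 3P - 74, i.e. P* = 53 and Q* = 85.
Because the ceiling (45) lies below the market-clearing price, it is binding.
At P = 45: Qd = 191 - 2·45 = 101 and Qs = 3·45 - 74 = 61.
Consumer surplus without the control is ½ · (95.5 - 53) · 85 = 1806.25.
With the ceiling, 61 units are sold at 45 (assume they go to the highest-value buyers). The demand price at Q = 61 is 65, so CS = ½ · [(95.5 - 45) + (65 - 45)] · 61 = 2150.25.
Change in consumer surplus = 2150.25 - 1806.25 = 344.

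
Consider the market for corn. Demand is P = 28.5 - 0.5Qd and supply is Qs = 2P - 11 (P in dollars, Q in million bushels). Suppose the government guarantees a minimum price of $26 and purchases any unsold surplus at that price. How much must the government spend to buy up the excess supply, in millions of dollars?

936

Rearranging demand gives Qd = 57 - 2P. Without the control the market clears where 57 - 2P = 2P - 11, i.e. P* = 17 and Q* = 23.
The floor of 26 is above the equilibrium price 17, so it binds.
At P = 26: Qd = 57 - 2·26 = 5 and Qs = 2·26 - 11 = 41.
Surplus = Qs - Qd = 36.
Government expenditure = surplus × support price = 36 × 26 = 936.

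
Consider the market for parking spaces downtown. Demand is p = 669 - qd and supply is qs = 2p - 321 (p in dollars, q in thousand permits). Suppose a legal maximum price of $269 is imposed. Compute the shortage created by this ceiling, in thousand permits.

183

Rearranging demand gives qd = 669 - p. Setting quantity demanded equal to quantity supplied, 669 - p = 2p - 321, gives p* = 330 and q* = 339.
The ceiling of 269 is below the equilibrium price 330, so it binds.
At p = 269: qd = 669 - 269 = 400 and qs = 2·269 - 321 = 217.
Shortage = qd - qs = 400 - 217 = 183.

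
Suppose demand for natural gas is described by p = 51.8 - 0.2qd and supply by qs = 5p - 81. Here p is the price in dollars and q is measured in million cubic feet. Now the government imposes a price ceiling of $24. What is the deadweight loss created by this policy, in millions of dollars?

Rearranging demand gives qd = 259 - 5p. Without the control the market clears where 259 - 5p = 5p - 81, i.e. p* = 34 and q* = 89.
Because the ceiling (24) lies below the market-clearing price, it is binding.
At p = 24: qd = 259 - 5·24 = 139 and qs = 5·24 - 81 = 39.
Quantity traded falls to 39. At q = 39 the demand price is (259 - 39)/5 = 44 and the supply price is (81 + 39)/5 = 24.
Deadweight loss = ½ · (44 - 24) · (89 - 39) = ½ · 20 · 50 = 500.

500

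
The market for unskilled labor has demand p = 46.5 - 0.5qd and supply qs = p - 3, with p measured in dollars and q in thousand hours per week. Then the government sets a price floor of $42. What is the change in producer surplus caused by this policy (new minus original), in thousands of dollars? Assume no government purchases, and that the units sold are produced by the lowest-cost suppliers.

-110

Rearranging demand gives qd = 93 - 2p. Setting quantity demanded equal to quantity supplied, 93 - 2p = p - 3, gives p* = 32 and q* = 29.
The floor of 42 is above the equilibrium price 32, so it binds.
At p = 42: qd = 93 - 2·42 = 9 and qs = 42 - 3 = 39.
Producer surplus without the control is ½ · (32 - 3) · 29 = 420.5.
With the floor, 9 units are sold at 42. The supply price at q = 9 is 12, so PS = ½ · [(42 - 3) + (42 - 12)] · 9 = 310.5.
Change in producer surplus = 310.5 - 420.5 = -110.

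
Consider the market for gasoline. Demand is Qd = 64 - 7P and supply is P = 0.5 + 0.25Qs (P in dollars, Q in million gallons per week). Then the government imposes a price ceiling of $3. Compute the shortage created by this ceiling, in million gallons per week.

33

Rearranging supply gives Qs = 4P - 2. Without the control the market clears where 64 - 7P = 4P - 2, i.e. P* = 6 and Q* = 22.
Since 3 < 6, the ceiling is binding.
At P = 3: Qd = 64 - 7·3 = 43 and Qs = 4·3 - 2 = 10.
Shortage = Qd - Qs = 43 - 10 = 33.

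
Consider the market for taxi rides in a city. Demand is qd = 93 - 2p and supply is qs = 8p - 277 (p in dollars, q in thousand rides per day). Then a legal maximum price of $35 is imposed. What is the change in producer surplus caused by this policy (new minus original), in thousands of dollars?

In a free market, 93 - 2p = 8p - 277 gives the equilibrium p* = 37, q* = 19.
Since 35 < 37, the ceiling is binding.
At p = 35: qd = 93 - 2·35 = 23 and qs = 8·35 - 277 = 3.
Producer surplus without the control is ½ · (37 - 34.625) · 19 = 22.5625.
With the ceiling, producers sell 3 units at 35, so PS = ½ · (35 - 34.625) · 3 = 0.5625.
Change in producer surplus = 0.5625 - 22.5625 = -22.

-22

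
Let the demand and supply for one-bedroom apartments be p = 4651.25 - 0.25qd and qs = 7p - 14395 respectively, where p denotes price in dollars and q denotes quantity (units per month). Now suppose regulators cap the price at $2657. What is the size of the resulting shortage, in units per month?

3773

Rearranging demand gives qd = 18605 - 4p. Without the control the market clears where 18605 - 4p = 7p - 14395, i.e. p* = 3000 and q* = 6605.
Because the ceiling (2657) lies below the market-clearing price, it is binding.
At p = 2657: qd = 18605 - 4·2657 = 7977 and qs = 7·2657 - 14395 = 4204.
Shortage = qd - qs = 7977 - 4204 = 3773.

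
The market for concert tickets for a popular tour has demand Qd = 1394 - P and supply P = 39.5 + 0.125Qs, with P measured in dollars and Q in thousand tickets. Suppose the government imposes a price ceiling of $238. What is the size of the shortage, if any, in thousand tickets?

0

Rearranging supply gives Qs = 8P - 316. Setting quantity demanded equal to quantity supplied, 1394 - P = 8P - 316, gives P* = 190 and Q* = 1204.
Since 238 is above P* = 190, the ceiling does not bind and the free-market outcome prevails.
Since the control does not bind, there is no shortage.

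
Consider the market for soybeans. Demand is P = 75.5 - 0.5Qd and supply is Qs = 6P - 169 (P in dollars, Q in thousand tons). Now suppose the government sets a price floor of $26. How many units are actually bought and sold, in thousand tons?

Rearranging demand gives Qd = 151 - 2P. Without the control the market clears where 151 - 2P = 6P - 169, i.e. P* = 40 and Q* = 71.
The floor of 26 is below the equilibrium price 40, so it is not binding; the market clears at P* = 40, Q* = 71.

71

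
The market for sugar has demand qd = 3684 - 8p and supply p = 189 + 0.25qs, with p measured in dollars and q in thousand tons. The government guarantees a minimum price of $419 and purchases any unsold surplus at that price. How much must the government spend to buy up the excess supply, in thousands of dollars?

246372

Rearranging supply gives qs = 4p - 756. In a free market, 3684 - 8p = 4p - 756 gives the equilibrium p* = 370, q* = 724.
Since 419 > 370, the floor is binding.
At p = 419: qd = 3684 - 8·419 = 332 and qs = 4·419 - 756 = 920.
Surplus = qs - qd = 588.
Government expenditure = surplus × support price = 588 × 419 = 246372.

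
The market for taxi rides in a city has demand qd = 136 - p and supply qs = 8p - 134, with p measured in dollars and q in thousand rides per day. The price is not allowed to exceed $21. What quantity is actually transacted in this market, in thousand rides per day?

Without the control the market clears where 136 - p = 8p - 134, i.e. p* = 30 and q* = 106.
The ceiling of 21 is below the equilibrium price 30, so it binds.
At p = 21: qd = 136 - 21 = 115 and qs = 8·21 - 134 = 34.
The quantity actually transacted is the short side, supply: 34.

34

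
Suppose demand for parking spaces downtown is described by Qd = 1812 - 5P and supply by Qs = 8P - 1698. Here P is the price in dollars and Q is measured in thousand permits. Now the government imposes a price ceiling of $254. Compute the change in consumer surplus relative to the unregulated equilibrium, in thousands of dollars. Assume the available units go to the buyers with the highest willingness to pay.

Without the control the market clears where 1812 - 5P = 8P - 1698, i.e. P* = 270 and Q* = 462.
The ceiling of 254 is below the equilibrium price 270, so it binds.
At P = 254: Qd = 1812 - 5·254 = 542 and Qs = 8·254 - 1698 = 334.
Consumer surplus without the control is ½ · (362.4 - 270) · 462 = 21344.4.
With the ceiling, 334 units are sold at 254 (assume they go to the highest-value buyers). The demand price at Q = 334 is 295.6, so CS = ½ · [(362.4 - 254) + (295.6 - 254)] · 334 = 25050.
Change in consumer surplus = 25050 - 21344.4 = 3705.6.

3705.6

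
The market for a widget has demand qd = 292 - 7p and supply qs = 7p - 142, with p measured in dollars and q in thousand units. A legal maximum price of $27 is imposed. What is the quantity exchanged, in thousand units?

47

In a free market, 292 - 7p = 7p - 142 gives the equilibrium p* = 31, q* = 75.
Because the ceiling (27) lies below the market-clearing price, it is binding.
At p = 27: qd = 292 - 7·27 = 103 and qs = 7·27 - 142 = 47.
The quantity actually transacted is the short side, supply: 47.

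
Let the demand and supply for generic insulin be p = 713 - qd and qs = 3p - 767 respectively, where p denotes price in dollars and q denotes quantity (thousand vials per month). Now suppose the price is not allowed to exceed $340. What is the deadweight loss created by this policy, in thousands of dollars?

Rearranging demand gives qd = 713 - p. In a free market, 713 - p = 3p - 767 gives the equilibrium p* = 370, q* = 343.
Because the ceiling (340) lies below the market-clearing price, it is binding.
At p = 340: qd = 713 - 340 = 373 and qs = 3·340 - 767 = 253.
Quantity traded falls to 253. At q = 253 the demand price is 713 - 253 = 460 and the supply price is (767 + 253)/3 = 340.
Deadweight loss = ½ · (460 - 340) · (343 - 253) = ½ · 120 · 90 = 5400.

5400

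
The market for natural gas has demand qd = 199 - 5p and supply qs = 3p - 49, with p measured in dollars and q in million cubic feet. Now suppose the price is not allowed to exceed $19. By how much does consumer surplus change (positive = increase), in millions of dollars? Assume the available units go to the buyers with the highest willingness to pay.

In a free market, 199 - 5p = 3p - 49 gives the equilibrium p* = 31, q* = 44.
The ceiling of 19 is below the equilibrium price 31, so it binds.
At p = 19: qd = 199 - 5·19 = 104 and qs = 3·19 - 49 = 8.
Consumer surplus without the control is ½ · (39.8 - 31) · 44 = 193.6.
With the ceiling, 8 units are sold at 19 (assume they go to the highest-value buyers). The demand price at q = 8 is 38.2, so CS = ½ · [(39.8 - 19) + (38.2 - 19)] · 8 = 160.
Change in consumer surplus = 160 - 193.6 = -33.6.

-33.6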